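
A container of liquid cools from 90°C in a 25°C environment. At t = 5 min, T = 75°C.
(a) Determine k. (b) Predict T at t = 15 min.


Newton's law: T(t) = T_a + (T₀ - T_a)e^(-kt).
(a) Use T(5) = 75: (75 - 25)/(90 - 25) = e^(-k·5), so k = -ln(0.769)/5 ≈ 0.0525.
(b) Apply k to t = 15: T(15) = 25 + (65)e^(-0.787) ≈ 54.6°C.


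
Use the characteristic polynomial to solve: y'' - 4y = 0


Characteristic equation: r² - 4 = 0.
Factor: (r + 2)(r - 2) = 0 ⇒ r = -2, 2 (distinct real).
General solution: y = C₁e^(-2x) + C₂e^(2x).


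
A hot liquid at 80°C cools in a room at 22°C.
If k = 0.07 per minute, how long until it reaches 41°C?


From T(t) = T_a + (T₀ - T_a)e^(-kt), set T(t) = 41:
(41 - 22) / (80 - 22) = e^(-0.07t), so t = -ln(0.328)/0.07 ≈ 15.9 minutes.


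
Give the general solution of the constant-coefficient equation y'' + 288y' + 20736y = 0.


Characteristic equation: r² + 288r + 20736 = 0, i.e. (r + 144)² = 0.
Repeated root r = -144; include an x factor for the second linearly independent solution.
General solution: y = (C₁ + C₂x)e^(-144x).


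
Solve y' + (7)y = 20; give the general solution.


P(x) = 7, Q(x) = 20; integrating factor μ = e^(7x).
(μ y)' = 20e^(7x) ⇒ μ y = (20/7)e^(7x) + C.
Divide by μ: y = 20/7 + Ce^(-7x).


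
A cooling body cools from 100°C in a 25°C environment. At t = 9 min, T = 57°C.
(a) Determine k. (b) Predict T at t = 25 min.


Newton's law: T(t) = T_a + (T₀ - T_a)e^(-kt).
(a) Use T(9) = 57: (57 - 25)/(100 - 25) = e^(-k·9), so k = -ln(0.427)/9 ≈ 0.0946.
(b) Apply k to t = 25: T(25) = 25 + (75)e^(-2.366) ≈ 32.0°C.


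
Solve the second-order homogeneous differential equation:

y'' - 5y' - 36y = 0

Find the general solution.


Characteristic equation: r² - 5r - 36 = 0.
Factor: (r + 4)(r - 9) = 0 ⇒ r = -4, 9 (distinct real).
General solution: y = C₁e^(-4x) + C₂e^(9x).


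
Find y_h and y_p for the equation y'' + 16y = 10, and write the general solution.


Homogeneous part: r² + 16 = 0 ⇒ r = ±4i, so y_h = C₁cos(4x) + C₂sin(4x).
Try constant y_p = A; plug in: 16A = 10 ⇒ A = 5/8.
General solution: y = C₁cos(4x) + C₂sin(4x) + 5/8.


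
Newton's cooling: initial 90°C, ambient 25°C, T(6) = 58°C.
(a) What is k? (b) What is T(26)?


Newton's law: T(t) = T_a + (T₀ - T_a)e^(-kt).
(a) Use T(6) = 58: (58 - 25)/(90 - 25) = e^(-k·6), so k = -ln(0.508)/6 ≈ 0.1130.
(b) Apply k to t = 26: T(26) = 25 + (65)e^(-2.937) ≈ 28.4°C.


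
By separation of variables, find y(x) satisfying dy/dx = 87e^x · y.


Separate variables: dy/y = 87e^x dx.
Integrate: ln|y| = 87e^x + C₀.
Exponentiate: y = Ce^(87e^x).


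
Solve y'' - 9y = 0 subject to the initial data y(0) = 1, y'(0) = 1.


Characteristic roots of r² - 9 = 0 are 3, -3.
General solution y = c₁ e^(3x) + c₂ e^(-3x).
Apply y(0) = 1: c₁ + c₂ = 1. Apply y'(0) = 1: 3 c₁ - 3 c₂ = 1.
Solve: c₁ = 2/3, c₂ = 1/3.
Particular solution: y = (2/3)e^(3x) + (1/3)e^(-3x).


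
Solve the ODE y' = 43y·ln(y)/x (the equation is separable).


Separate: dy/[y ln(y)] = 43 dx/x.
Substitute u = ln(y): du/u = 43 dx/x.
Integrate: ln|ln(y)| = 43ln|x| + C₀, hence ln(y) = C·x^43.


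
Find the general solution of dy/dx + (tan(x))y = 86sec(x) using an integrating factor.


P(x) = tan(x) ⇒ μ = e^(∫tan(x)dx) = sec(x).
(sec(x) y)' = 86sec²(x) ⇒ sec(x) y = 86tan(x) + C.
Multiply by cos(x): y = 86sin(x) + C·cos(x).


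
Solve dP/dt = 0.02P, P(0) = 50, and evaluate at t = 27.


The ODE dP/dt = 0.02P has solution P(t) = P(0)e^(0.02t).
Substitute P(0) = 50 and t = 27: P(27) = 50 e^(0.54) ≈ 86.


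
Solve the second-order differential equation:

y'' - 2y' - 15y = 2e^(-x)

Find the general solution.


Characteristic roots of r² - 2r - 15 = 0 are 5, -3.
y_h = C₁e^(5x) + C₂e^(-3x).
Forcing exponent -1 is not a characteristic root; try y_p = Ae^(-x).
Substitute: A·(1 + (-2)·-1 + (-15)) = A·-12 = 2, so A = -1/6.
General solution: y = C₁e^(5x) + C₂e^(-3x) - (1/6)e^(-x).


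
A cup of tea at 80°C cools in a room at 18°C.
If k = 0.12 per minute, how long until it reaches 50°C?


From T(t) = T_a + (T₀ - T_a)e^(-kt), set T(t) = 50:
(50 - 18) / (80 - 18) = e^(-0.12t), so t = -ln(0.516)/0.12 ≈ 5.5 minutes.


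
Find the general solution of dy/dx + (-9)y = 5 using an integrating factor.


P(x) = -9 ⇒ μ = e^(-9x).
(μ y)' = 5e^(-9x) ⇒ μ y = -(5/9)e^(-9x) + C.
Divide by μ: y = -5/9 + Ce^(9x).


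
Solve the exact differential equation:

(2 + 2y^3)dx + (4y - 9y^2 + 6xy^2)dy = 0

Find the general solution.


Check exactness: ∂M/∂y = 6y^2 and ∂N/∂x = 6y^2; equal, so the equation is exact.
Integrate M with respect to x (treating y as constant): ∫M dx = 2x + 2xy^3 + h(y).
Differentiate w.r.t. y and set equal to N: the x-dependent terms already match, leaving h'(y) = 4y - 9y^2. Integrate: h(y) = 2y^2 - 3y^3.
So F(x,y) = 2x + 2y^2 - 3y^3 + 2xy^3.
General solution: 2x + 2y^2 - 3y^3 + 2xy^3 = C.


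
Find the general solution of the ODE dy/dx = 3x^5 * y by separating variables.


Separate variables: dy/y = 3x^5 dx.
Integrate: ln|y| = (1/2)x^6 + C₀.
Exponentiate: y = Ce^((1/2)x^6).


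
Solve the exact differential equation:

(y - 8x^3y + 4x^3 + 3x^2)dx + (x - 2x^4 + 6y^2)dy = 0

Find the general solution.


Check exactness: ∂M/∂y = 1 - 8x^3 and ∂N/∂x = 1 - 8x^3; equal, so the equation is exact.
Integrate M with respect to x (treating y as constant): ∫M dx = xy - 2x^4y + x^4 + x^3 + h(y).
Differentiate w.r.t. y and set equal to N: the x-dependent terms already match, leaving h'(y) = 6y^2. Integrate: h(y) = 2y^3.
So F(x,y) = xy - 2x^4y + x^4 + 2y^3 + x^3.
General solution: xy - 2x^4y + x^4 + 2y^3 + x^3 = C.


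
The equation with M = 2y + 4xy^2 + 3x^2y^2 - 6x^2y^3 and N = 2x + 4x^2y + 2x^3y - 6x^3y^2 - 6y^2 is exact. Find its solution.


Check exactness: ∂M/∂y = 2 + 8xy + 6x^2y - 18x^2y^2 and ∂N/∂x = 2 + 8xy + 6x^2y - 18x^2y^2; equal, so the equation is exact.
Integrate M with respect to x (treating y as constant): ∫M dx = 2xy + 2x^2y^2 + x^3y^2 - 2x^3y^3 + h(y).
Differentiate w.r.t. y and set equal to N: the x-dependent terms already match, leaving h'(y) = -6y^2. Integrate: h(y) = -2y^3.
So F(x,y) = 2xy + 2x^2y^2 + x^3y^2 - 2x^3y^3 - 2y^3.
General solution: 2xy + 2x^2y^2 + x^3y^2 - 2x^3y^3 - 2y^3 = C.


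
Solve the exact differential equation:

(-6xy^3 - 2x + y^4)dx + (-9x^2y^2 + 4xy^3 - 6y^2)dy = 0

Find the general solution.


Check exactness: ∂M/∂y = -18xy^2 + 4y^3 and ∂N/∂x = -18xy^2 + 4y^3; equal, so the equation is exact.
Integrate M with respect to x (treating y as constant): ∫M dx = -3x^2y^3 - x^2 + xy^4 + h(y).
Differentiate w.r.t. y and set equal to N: the x-dependent terms already match, leaving h'(y) = -6y^2. Integrate: h(y) = -2y^3.
So F(x,y) = -3x^2y^3 - x^2 + xy^4 - 2y^3.
General solution: -3x^2y^3 - x^2 + xy^4 - 2y^3 = C.


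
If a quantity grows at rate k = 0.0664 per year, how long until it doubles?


Exponential growth: P(t) = P₀ e^(0.0664t). Set P(t)/P₀ = 2: e^(0.0664t) = 2.
Solve: t = ln(2)/0.0664 ≈ 10.44 years.


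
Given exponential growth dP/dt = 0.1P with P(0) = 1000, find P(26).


The ODE dP/dt = 0.1P has solution P(t) = P(0)e^(0.1t).
Substitute P(0) = 1000 and t = 26: P(26) = 1000 e^(2.60) ≈ 13464.


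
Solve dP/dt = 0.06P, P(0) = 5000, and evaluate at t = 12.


The ODE dP/dt = 0.06P has solution P(t) = P(0)e^(0.06t).
Substitute P(0) = 5000 and t = 12: P(12) = 5000 e^(0.72) ≈ 10272.


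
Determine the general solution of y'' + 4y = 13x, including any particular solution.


Homogeneous: r² + 4 = 0 ⇒ r = ±2i, y_h = C₁cos(2x) + C₂sin(2x).
Polynomial forcing; try y_p = Ax + B. Then y_p'' + 4 y_p = 4(Ax + B) = 13x, so B = 0 and A = 13/4.
General solution: y = C₁cos(2x) + C₂sin(2x) + (13/4)x.


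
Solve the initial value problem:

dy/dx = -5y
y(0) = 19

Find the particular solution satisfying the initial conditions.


General solution of y' = -5y is y = Ce^(-5x).
Apply y(0) = 19: C = 19.
Particular solution: y = 19e^(-5x).


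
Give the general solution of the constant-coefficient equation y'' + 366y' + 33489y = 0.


Characteristic equation: r² + 366r + 33489 = 0, i.e. (r + 183)² = 0.
Repeated root r = -183; include an x factor for the second linearly independent solution.
General solution: y = (C₁ + C₂x)e^(-183x).


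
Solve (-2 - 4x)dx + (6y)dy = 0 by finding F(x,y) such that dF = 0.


Check exactness: ∂M/∂y = 0 and ∂N/∂x = 0; equal, so the equation is exact.
Integrate M with respect to x (treating y as constant): ∫M dx = -2x - 2x^2 + h(y).
Differentiate w.r.t. y and set equal to N: the x-dependent terms already match, leaving h'(y) = 6y. Integrate: h(y) = 3y^2.
So F(x,y) = -2x - 2x^2 + 3y^2.
General solution: -2x - 2x^2 + 3y^2 = C.


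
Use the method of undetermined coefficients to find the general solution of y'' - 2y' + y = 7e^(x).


Characteristic polynomial (r - 1)² = 0; repeated root r = 1.
y_h = (C₁ + C₂x)e^(x). Forcing matches the repeated root (resonance), so try y_p = Ax² e^(x).
Substitute and solve for A: 2A = 7, so A = 7/2.
General solution: y = (C₁ + C₂x + (7/2)x²)e^(x).


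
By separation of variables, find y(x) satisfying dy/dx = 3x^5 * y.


Separate variables: dy/y = 3x^5 dx.
Integrate: ln|y| = (1/2)x^6 + C₀.
Exponentiate: y = Ce^((1/2)x^6).


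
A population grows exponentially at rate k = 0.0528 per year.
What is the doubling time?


Exponential growth: P(t) = P₀ e^(0.0528t). Set P(t)/P₀ = 2: e^(0.0528t) = 2.
Solve: t = ln(2)/0.0528 ≈ 13.13 years.


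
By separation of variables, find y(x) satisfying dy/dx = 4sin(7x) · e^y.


Separate: e^(-y) dy = 4sin(7x) dx.
Integrate: -e^(-y) = -(4/7)cos(7x) + C₀.
Rearrange: e^(-y) = (4/7)cos(7x) + C.


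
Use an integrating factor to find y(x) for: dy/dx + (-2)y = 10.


P(x) = -2 ⇒ μ = e^(-2x).
(μ y)' = 10e^(-2x) ⇒ μ y = -5e^(-2x) + C.
Divide by μ: y = -5 + Ce^(2x).


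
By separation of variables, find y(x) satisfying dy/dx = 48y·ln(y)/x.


Separate: dy/[y ln(y)] = 48 dx/x.
Substitute u = ln(y): du/u = 48 dx/x.
Integrate: ln|ln(y)| = 48ln|x| + C₀, hence ln(y) = C·x^48.


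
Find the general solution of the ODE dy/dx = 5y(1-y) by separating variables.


Separate: dy/[y(1-y)] = 5 dx.
Partial fractions: 1/[y(1-y)] = 1/y + 1/(1-y).
Integrate: ln|y/(1-y)| = 5x + C₀.
Solve for y: y = 1/(1 + Ce^(-5x)).


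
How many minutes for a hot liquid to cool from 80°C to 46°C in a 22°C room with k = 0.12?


From T(t) = T_a + (T₀ - T_a)e^(-kt), set T(t) = 46:
(46 - 22) / (80 - 22) = e^(-0.12t), so t = -ln(0.414)/0.12 ≈ 7.4 minutes.


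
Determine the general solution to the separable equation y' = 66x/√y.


Separate: √y dy = 66x dx.
Integrate: (2/3)y^(3/2) = 33x² + C.


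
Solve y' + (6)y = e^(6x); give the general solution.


P(x) = 6 ⇒ μ = e^(6x).
(μ y)' = e^(12x) ⇒ μ y = (1/12)e^(12x) + C.
Divide by μ: y = (1/12)e^(6x) + Ce^(-6x).


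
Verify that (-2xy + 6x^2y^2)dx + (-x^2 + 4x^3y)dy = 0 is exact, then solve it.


Check exactness: ∂M/∂y = -2x + 12x^2y and ∂N/∂x = -2x + 12x^2y; equal, so the equation is exact.
Integrate M with respect to x (treating y as constant): ∫M dx = -x^2y + 2x^3y^2 + h(y).
Differentiate w.r.t. y and set equal to N: all terms match, so h'(y) = 0 and h is a constant absorbed into C.
General solution: -x^2y + 2x^3y^2 = C.


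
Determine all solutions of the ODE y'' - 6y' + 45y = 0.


Characteristic equation: r² - 6r + 45 = 0.
Discriminant is negative; roots r = 3 ± 6i (complex conjugate pair).
General solution uses e^(α x)(C₁ cos(β x) + C₂ sin(β x)): y = e^(3x)(C₁cos(6x) + C₂sin(6x)).


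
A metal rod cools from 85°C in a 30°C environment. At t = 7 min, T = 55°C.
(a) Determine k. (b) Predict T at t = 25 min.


Newton's law: T(t) = T_a + (T₀ - T_a)e^(-kt).
(a) Use T(7) = 55: (55 - 30)/(85 - 30) = e^(-k·7), so k = -ln(0.455)/7 ≈ 0.1126.
(b) Apply k to t = 25: T(25) = 30 + (55)e^(-2.816) ≈ 33.3°C.


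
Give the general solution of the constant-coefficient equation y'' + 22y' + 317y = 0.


Characteristic equation: r² + 22r + 317 = 0.
Discriminant is negative; roots r = -11 ± 14i (complex conjugate pair).
General solution uses e^(α x)(C₁ cos(β x) + C₂ sin(β x)): y = e^(-11x)(C₁cos(14x) + C₂sin(14x)).


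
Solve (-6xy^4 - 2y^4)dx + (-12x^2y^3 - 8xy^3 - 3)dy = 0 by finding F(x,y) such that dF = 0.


Check exactness: ∂M/∂y = -24xy^3 - 8y^3 and ∂N/∂x = -24xy^3 - 8y^3; equal, so the equation is exact.
Integrate M with respect to x (treating y as constant): ∫M dx = -3x^2y^4 - 2xy^4 + h(y).
Differentiate w.r.t. y and set equal to N: the x-dependent terms already match, leaving h'(y) = -3. Integrate: h(y) = -3y.
So F(x,y) = -3x^2y^4 - 2xy^4 - 3y.
General solution: -3x^2y^4 - 2xy^4 - 3y = C.


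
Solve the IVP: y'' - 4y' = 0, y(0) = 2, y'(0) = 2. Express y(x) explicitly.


Characteristic roots of r² - 4r = 0 are 4, 0.
General solution y = c₁ e^(4x) + c₂.
Apply y(0) = 2: c₁ + c₂ = 2. Apply y'(0) = 2: 4 c₁ + 0 c₂ = 2.
Solve: c₁ = 1/2, c₂ = 3/2.
Particular solution: y = (1/2)e^(4x) + 3/2.


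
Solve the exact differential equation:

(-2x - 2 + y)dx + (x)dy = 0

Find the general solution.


Check exactness: ∂M/∂y = 1 and ∂N/∂x = 1; equal, so the equation is exact.
Integrate M with respect to x (treating y as constant): ∫M dx = -x^2 - 2x + xy + h(y).
Differentiate w.r.t. y and set equal to N: all terms match, so h'(y) = 0 and h is a constant absorbed into C.
General solution: -x^2 - 2x + xy = C.


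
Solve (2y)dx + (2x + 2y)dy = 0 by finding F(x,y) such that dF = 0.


Check exactness: ∂M/∂y = 2 and ∂N/∂x = 2; equal, so the equation is exact.
Integrate M with respect to x (treating y as constant): ∫M dx = 2xy + h(y).
Differentiate w.r.t. y and set equal to N: the x-dependent terms already match, leaving h'(y) = 2y. Integrate: h(y) = y^2.
So F(x,y) = 2xy + y^2.
General solution: 2xy + y^2 = C.


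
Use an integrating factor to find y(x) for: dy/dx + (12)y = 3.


P(x) = 12, Q(x) = 3; integrating factor μ = e^(12x).
(μ y)' = 3e^(12x) ⇒ μ y = (1/4)e^(12x) + C.
Divide by μ: y = 1/4 + Ce^(-12x).


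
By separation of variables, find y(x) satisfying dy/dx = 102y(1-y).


Separate: dy/[y(1-y)] = 102 dx.
Partial fractions: 1/[y(1-y)] = 1/y + 1/(1-y).
Integrate: ln|y/(1-y)| = 102x + C₀.
Solve for y: y = 1/(1 + Ce^(-102x)).


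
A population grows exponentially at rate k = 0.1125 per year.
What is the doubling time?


Exponential growth: P(t) = P₀ e^(0.1125t). Set P(t)/P₀ = 2: e^(0.1125t) = 2.
Solve: t = ln(2)/0.1125 ≈ 6.16 years.


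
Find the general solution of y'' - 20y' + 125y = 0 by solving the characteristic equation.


Characteristic equation: r² - 20r + 125 = 0.
Discriminant is negative; roots r = 10 ± 5i (complex conjugate pair).
General solution uses e^(α x)(C₁ cos(β x) + C₂ sin(β x)): y = e^(10x)(C₁cos(5x) + C₂sin(5x)).


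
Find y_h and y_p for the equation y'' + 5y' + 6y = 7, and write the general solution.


Characteristic roots of r² + 5r + 6 = 0 are -3, -2.
y_h = C₁e^(-3x) + C₂e^(-2x).
Constant forcing; try y_p = A. Then 6A = 7 ⇒ A = 7/6.
General solution: y = C₁e^(-3x) + C₂e^(-2x) + 7/6.


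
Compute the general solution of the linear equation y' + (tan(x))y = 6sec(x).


P(x) = tan(x) ⇒ μ = e^(∫tan(x)dx) = sec(x).
(sec(x) y)' = 6sec²(x) ⇒ sec(x) y = 6tan(x) + C.
Multiply by cos(x): y = 6sin(x) + C·cos(x).


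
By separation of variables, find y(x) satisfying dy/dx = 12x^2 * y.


Separate variables: dy/y = 12x^2 dx.
Integrate: ln|y| = 4x^3 + C₀.
Exponentiate: y = Ce^(4x^3).


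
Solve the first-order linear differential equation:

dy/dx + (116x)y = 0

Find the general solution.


P(x) = 116x ⇒ μ = e^(58x²).
Q(x) = 0 so μ y is constant: y = Ce^(-58x²).


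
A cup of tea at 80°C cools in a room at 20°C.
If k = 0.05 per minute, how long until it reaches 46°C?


From T(t) = T_a + (T₀ - T_a)e^(-kt), set T(t) = 46:
(46 - 20) / (80 - 20) = e^(-0.05t), so t = -ln(0.433)/0.05 ≈ 16.7 minutes.


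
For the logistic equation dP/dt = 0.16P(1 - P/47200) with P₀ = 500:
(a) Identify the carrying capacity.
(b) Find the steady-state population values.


Logistic ODE dP/dt = 0.16P(1 - P/47200) has equilibria where dP/dt = 0, i.e. P = 0 or P = 47200.
The coefficient (1 - P/K) = 0 when P = K, identifying K = 47200 as the carrying capacity.
(a) K = 47200; (b) equilibria P = 0 and P = 47200.


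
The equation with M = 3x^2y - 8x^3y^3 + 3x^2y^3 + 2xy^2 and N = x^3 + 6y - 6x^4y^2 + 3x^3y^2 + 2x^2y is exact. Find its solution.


Check exactness: ∂M/∂y = 3x^2 - 24x^3y^2 + 9x^2y^2 + 4xy and ∂N/∂x = 3x^2 - 24x^3y^2 + 9x^2y^2 + 4xy; equal, so the equation is exact.
Integrate M with respect to x (treating y as constant): ∫M dx = x^3y - 2x^4y^3 + x^3y^3 + x^2y^2 + h(y).
Differentiate w.r.t. y and set equal to N: the x-dependent terms already match, leaving h'(y) = 6y. Integrate: h(y) = 3y^2.
So F(x,y) = x^3y + 3y^2 - 2x^4y^3 + x^3y^3 + x^2y^2.
General solution: x^3y + 3y^2 - 2x^4y^3 + x^3y^3 + x^2y^2 = C.


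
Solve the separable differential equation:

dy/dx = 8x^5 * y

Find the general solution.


Separate variables: dy/y = 8x^5 dx.
Integrate: ln|y| = (4/3)x^6 + C₀.
Exponentiate: y = Ce^((4/3)x^6).


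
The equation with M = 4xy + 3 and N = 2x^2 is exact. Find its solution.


Check exactness: ∂M/∂y = 4x and ∂N/∂x = 4x; equal, so the equation is exact.
Integrate M with respect to x (treating y as constant): ∫M dx = 2x^2y + 3x + h(y).
Differentiate w.r.t. y and set equal to N: all terms match, so h'(y) = 0 and h is a constant absorbed into C.
General solution: 2x^2y + 3x = C.


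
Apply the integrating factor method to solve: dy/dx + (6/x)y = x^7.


P(x) = 6/x ⇒ μ = x^6.
(x^6 y)' = x^13 ⇒ x^6 y = x^14/(14) + C.
Solve for y: y = (1/14)x^8 + C/x^6.


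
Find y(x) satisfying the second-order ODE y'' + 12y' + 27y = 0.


Characteristic equation: r² + 12r + 27 = 0.
Factor: (r + 3)(r + 9) = 0 ⇒ r = -3, -9 (distinct real).
General solution: y = C₁e^(-3x) + C₂e^(-9x).


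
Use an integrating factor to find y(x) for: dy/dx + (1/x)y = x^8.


P(x) = 1/x ⇒ μ = x^1.
(x^1 y)' = x^9 ⇒ x^1 y = x^10/(10) + C.
Solve for y: y = (1/10)x^9 + C/x^1.


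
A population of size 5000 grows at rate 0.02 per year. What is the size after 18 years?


The ODE dP/dt = 0.02P has solution P(t) = P(0)e^(0.02t).
Substitute P(0) = 5000 and t = 18: P(18) = 5000 e^(0.36) ≈ 7167.


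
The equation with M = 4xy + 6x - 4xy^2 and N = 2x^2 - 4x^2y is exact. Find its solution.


Check exactness: ∂M/∂y = 4x - 8xy and ∂N/∂x = 4x - 8xy; equal, so the equation is exact.
Integrate M with respect to x (treating y as constant): ∫M dx = 2x^2y + 3x^2 - 2x^2y^2 + h(y).
Differentiate w.r.t. y and set equal to N: all terms match, so h'(y) = 0 and h is a constant absorbed into C.
General solution: 2x^2y + 3x^2 - 2x^2y^2 = C.


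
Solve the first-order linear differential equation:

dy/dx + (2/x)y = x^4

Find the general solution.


P(x) = 2/x ⇒ μ = x^2.
(x^2 y)' = x^6 ⇒ x^2 y = x^7/(7) + C.
Solve for y: y = (1/7)x^5 + C/x^2.


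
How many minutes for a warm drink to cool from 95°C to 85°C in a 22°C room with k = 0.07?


From T(t) = T_a + (T₀ - T_a)e^(-kt), set T(t) = 85:
(85 - 22) / (95 - 22) = e^(-0.07t), so t = -ln(0.863)/0.07 ≈ 2.1 minutes.


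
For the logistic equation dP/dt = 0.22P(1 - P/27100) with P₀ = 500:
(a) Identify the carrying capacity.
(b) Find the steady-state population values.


Logistic ODE dP/dt = 0.22P(1 - P/27100) has equilibria where dP/dt = 0, i.e. P = 0 or P = 27100.
The coefficient (1 - P/K) = 0 when P = K, identifying K = 27100 as the carrying capacity.
(a) K = 27100; (b) equilibria P = 0 and P = 27100.


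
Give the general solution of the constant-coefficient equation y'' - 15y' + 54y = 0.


Characteristic equation: r² - 15r + 54 = 0.
Factor: (r - 9)(r - 6) = 0 ⇒ r = 9, 6 (distinct real).
General solution: y = C₁e^(9x) + C₂e^(6x).


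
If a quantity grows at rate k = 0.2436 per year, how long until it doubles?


Exponential growth: P(t) = P₀ e^(0.2436t). Set P(t)/P₀ = 2: e^(0.2436t) = 2.
Solve: t = ln(2)/0.2436 ≈ 2.85 years.


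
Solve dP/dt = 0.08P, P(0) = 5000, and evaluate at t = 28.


The ODE dP/dt = 0.08P has solution P(t) = P(0)e^(0.08t).
Substitute P(0) = 5000 and t = 28: P(28) = 5000 e^(2.24) ≈ 46967.


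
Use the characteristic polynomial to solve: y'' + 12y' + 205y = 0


Characteristic equation: r² + 12r + 205 = 0.
Discriminant is negative; roots r = -6 ± 13i (complex conjugate pair).
General solution uses e^(α x)(C₁ cos(β x) + C₂ sin(β x)): y = e^(-6x)(C₁cos(13x) + C₂sin(13x)).


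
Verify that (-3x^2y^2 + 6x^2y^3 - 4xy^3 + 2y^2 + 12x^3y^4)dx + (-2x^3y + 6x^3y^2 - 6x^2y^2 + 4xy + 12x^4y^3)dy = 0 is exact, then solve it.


Check exactness: ∂M/∂y = -6x^2y + 18x^2y^2 - 12xy^2 + 4y + 48x^3y^3 and ∂N/∂x = -6x^2y + 18x^2y^2 - 12xy^2 + 4y + 48x^3y^3; equal, so the equation is exact.
Integrate M with respect to x (treating y as constant): ∫M dx = -x^3y^2 + 2x^3y^3 - 2x^2y^3 + 2xy^2 + 3x^4y^4 + h(y).
Differentiate w.r.t. y and set equal to N: all terms match, so h'(y) = 0 and h is a constant absorbed into C.
General solution: -x^3y^2 + 2x^3y^3 - 2x^2y^3 + 2xy^2 + 3x^4y^4 = C.


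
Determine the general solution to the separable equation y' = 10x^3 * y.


Separate variables: dy/y = 10x^3 dx.
Integrate: ln|y| = (5/2)x^4 + C₀.
Exponentiate: y = Ce^((5/2)x^4).


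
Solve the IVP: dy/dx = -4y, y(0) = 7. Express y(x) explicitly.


General solution of y' = -4y is y = Ce^(-4x).
Apply y(0) = 7: C = 7.
Particular solution: y = 7e^(-4x).


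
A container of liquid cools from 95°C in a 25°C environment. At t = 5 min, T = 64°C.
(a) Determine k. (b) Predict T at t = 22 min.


Newton's law: T(t) = T_a + (T₀ - T_a)e^(-kt).
(a) Use T(5) = 64: (64 - 25)/(95 - 25) = e^(-k·5), so k = -ln(0.557)/5 ≈ 0.1170.
(b) Apply k to t = 22: T(22) = 25 + (70)e^(-2.574) ≈ 30.3°C.


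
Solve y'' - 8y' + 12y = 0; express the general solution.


Characteristic equation: r² - 8r + 12 = 0.
Factor: (r - 6)(r - 2) = 0 ⇒ r = 6, 2 (distinct real).
General solution: y = C₁e^(6x) + C₂e^(2x).


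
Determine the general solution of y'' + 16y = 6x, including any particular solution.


Homogeneous: r² + 16 = 0 ⇒ r = ±4i, y_h = C₁cos(4x) + C₂sin(4x).
Polynomial forcing; try y_p = Ax + B. Then y_p'' + 16 y_p = 16(Ax + B) = 6x, so B = 0 and A = 3/8.
General solution: y = C₁cos(4x) + C₂sin(4x) + (3/8)x.


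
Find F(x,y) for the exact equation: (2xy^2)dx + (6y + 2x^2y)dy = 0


Check exactness: ∂M/∂y = 4xy and ∂N/∂x = 4xy; equal, so the equation is exact.
Integrate M with respect to x (treating y as constant): ∫M dx = x^2y^2 + h(y).
Differentiate w.r.t. y and set equal to N: the x-dependent terms already match, leaving h'(y) = 6y. Integrate: h(y) = 3y^2.
So F(x,y) = 3y^2 + x^2y^2.
General solution: 3y^2 + x^2y^2 = C.


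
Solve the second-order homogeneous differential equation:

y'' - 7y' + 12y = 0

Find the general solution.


Characteristic equation: r² - 7r + 12 = 0.
Factor: (r - 4)(r - 3) = 0 ⇒ r = 4, 3 (distinct real).
General solution: y = C₁e^(4x) + C₂e^(3x).


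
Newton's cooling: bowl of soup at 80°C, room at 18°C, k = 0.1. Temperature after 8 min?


Newton's law: dT/dt = -k(T - T_a) has solution T(t) = T_a + (T₀ - T_a)e^(-kt).
Plug in T_a = 18, T₀ = 80, k = 0.1, t = 8: T(8) = 18 + (62)e^(-0.80) ≈ 45.9°C.


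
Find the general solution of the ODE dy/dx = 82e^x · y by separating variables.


Separate variables: dy/y = 82e^x dx.
Integrate: ln|y| = 82e^x + C₀.
Exponentiate: y = Ce^(82e^x).


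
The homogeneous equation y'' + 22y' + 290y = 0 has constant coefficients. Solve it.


Characteristic equation: r² + 22r + 290 = 0.
Discriminant is negative; roots r = -11 ± 13i (complex conjugate pair).
General solution uses e^(α x)(C₁ cos(β x) + C₂ sin(β x)): y = e^(-11x)(C₁cos(13x) + C₂sin(13x)).


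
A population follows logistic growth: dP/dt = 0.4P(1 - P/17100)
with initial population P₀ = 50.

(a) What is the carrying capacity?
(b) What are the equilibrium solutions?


Logistic ODE dP/dt = 0.4P(1 - P/17100) has equilibria where dP/dt = 0, i.e. P = 0 or P = 17100.
The coefficient (1 - P/K) = 0 when P = K, identifying K = 17100 as the carrying capacity.
(a) K = 17100; (b) equilibria P = 0 and P = 17100.


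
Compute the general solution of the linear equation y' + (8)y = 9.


P(x) = 8, Q(x) = 9; integrating factor μ = e^(8x).
(μ y)' = 9e^(8x) ⇒ μ y = (9/8)e^(8x) + C.
Divide by μ: y = 9/8 + Ce^(-8x).


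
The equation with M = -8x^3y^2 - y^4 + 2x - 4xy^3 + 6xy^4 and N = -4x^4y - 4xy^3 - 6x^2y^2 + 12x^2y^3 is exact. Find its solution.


Check exactness: ∂M/∂y = -16x^3y - 4y^3 - 12xy^2 + 24xy^3 and ∂N/∂x = -16x^3y - 4y^3 - 12xy^2 + 24xy^3; equal, so the equation is exact.
Integrate M with respect to x (treating y as constant): ∫M dx = -2x^4y^2 - xy^4 + x^2 - 2x^2y^3 + 3x^2y^4 + h(y).
Differentiate w.r.t. y and set equal to N: all terms match, so h'(y) = 0 and h is a constant absorbed into C.
General solution: -2x^4y^2 - xy^4 + x^2 - 2x^2y^3 + 3x^2y^4 = C.


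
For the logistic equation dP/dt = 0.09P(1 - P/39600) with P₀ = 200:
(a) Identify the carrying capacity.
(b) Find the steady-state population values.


Logistic ODE dP/dt = 0.09P(1 - P/39600) has equilibria where dP/dt = 0, i.e. P = 0 or P = 39600.
The coefficient (1 - P/K) = 0 when P = K, identifying K = 39600 as the carrying capacity.
(a) K = 39600; (b) equilibria P = 0 and P = 39600.


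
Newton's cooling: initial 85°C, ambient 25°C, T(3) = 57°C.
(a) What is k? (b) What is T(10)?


Newton's law: T(t) = T_a + (T₀ - T_a)e^(-kt).
(a) Use T(3) = 57: (57 - 25)/(85 - 25) = e^(-k·3), so k = -ln(0.533)/3 ≈ 0.2095.
(b) Apply k to t = 10: T(10) = 25 + (60)e^(-2.095) ≈ 32.4°C.


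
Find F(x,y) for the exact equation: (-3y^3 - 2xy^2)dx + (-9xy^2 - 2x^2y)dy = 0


Check exactness: ∂M/∂y = -9y^2 - 4xy and ∂N/∂x = -9y^2 - 4xy; equal, so the equation is exact.
Integrate M with respect to x (treating y as constant): ∫M dx = -3xy^3 - x^2y^2 + h(y).
Differentiate w.r.t. y and set equal to N: all terms match, so h'(y) = 0 and h is a constant absorbed into C.
General solution: -3xy^3 - x^2y^2 = C.


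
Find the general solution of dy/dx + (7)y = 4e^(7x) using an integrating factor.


P(x) = 7 ⇒ μ = e^(7x).
(μ y)' = 4e^(14x) ⇒ μ y = (4/14)e^(14x) + C.
Divide by μ: y = (2/7)e^(7x) + Ce^(-7x).


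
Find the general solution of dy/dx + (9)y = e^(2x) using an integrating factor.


P(x) = 9 ⇒ μ = e^(9x).
(μ y)' = e^(11x) ⇒ μ y = e^(11x)/11 + C.
Divide by μ: y = (1/11)e^(2x) + Ce^(-9x).


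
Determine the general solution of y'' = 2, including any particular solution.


Characteristic polynomial (r - 0)² = 0; repeated root r = 0.
y_h = (C₁ + C₂x). Forcing matches the repeated root (resonance), so try y_p = Ax².
Substitute and solve for A: 2A = 2, so A = 1.
General solution: y = C₁ + C₂x + x².


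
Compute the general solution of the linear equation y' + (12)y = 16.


P(x) = 12, Q(x) = 16; integrating factor μ = e^(12x).
(μ y)' = 16e^(12x) ⇒ μ y = (4/3)e^(12x) + C.
Divide by μ: y = 4/3 + Ce^(-12x).


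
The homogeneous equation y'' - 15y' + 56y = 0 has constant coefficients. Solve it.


Characteristic equation: r² - 15r + 56 = 0.
Factor: (r - 8)(r - 7) = 0 ⇒ r = 8, 7 (distinct real).
General solution: y = C₁e^(8x) + C₂e^(7x).


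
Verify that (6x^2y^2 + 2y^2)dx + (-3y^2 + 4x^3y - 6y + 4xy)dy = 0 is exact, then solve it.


Check exactness: ∂M/∂y = 12x^2y + 4y and ∂N/∂x = 12x^2y + 4y; equal, so the equation is exact.
Integrate M with respect to x (treating y as constant): ∫M dx = 2x^3y^2 + 2xy^2 + h(y).
Differentiate w.r.t. y and set equal to N: the x-dependent terms already match, leaving h'(y) = -3y^2 - 6y. Integrate: h(y) = -y^3 - 3y^2.
So F(x,y) = -y^3 + 2x^3y^2 - 3y^2 + 2xy^2.
General solution: -y^3 + 2x^3y^2 - 3y^2 + 2xy^2 = C.


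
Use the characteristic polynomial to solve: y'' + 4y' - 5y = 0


Characteristic equation: r² + 4r - 5 = 0.
Factor: (r + 5)(r - 1) = 0 ⇒ r = -5, 1 (distinct real).
General solution: y = C₁e^(-5x) + C₂e^(x).


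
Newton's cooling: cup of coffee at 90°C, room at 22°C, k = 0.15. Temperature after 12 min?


Newton's law: dT/dt = -k(T - T_a) has solution T(t) = T_a + (T₀ - T_a)e^(-kt).
Plug in T_a = 22, T₀ = 90, k = 0.15, t = 12: T(12) = 22 + (68)e^(-1.80) ≈ 33.2°C.


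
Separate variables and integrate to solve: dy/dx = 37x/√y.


Separate: √y dy = 37x dx.
Integrate: (2/3)y^(3/2) = (37/2)x² + C.


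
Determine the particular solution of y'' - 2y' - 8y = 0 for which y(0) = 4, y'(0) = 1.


Characteristic roots of r² - 2r - 8 = 0 are 4, -2.
General solution y = c₁ e^(4x) + c₂ e^(-2x).
Apply y(0) = 4: c₁ + c₂ = 4. Apply y'(0) = 1: 4 c₁ - 2 c₂ = 1.
Solve: c₁ = 3/2, c₂ = 5/2.
Particular solution: y = (3/2)e^(4x) + (5/2)e^(-2x).


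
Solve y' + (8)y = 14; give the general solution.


P(x) = 8, Q(x) = 14; integrating factor μ = e^(8x).
(μ y)' = 14e^(8x) ⇒ μ y = (7/4)e^(8x) + C.
Divide by μ: y = 7/4 + Ce^(-8x).


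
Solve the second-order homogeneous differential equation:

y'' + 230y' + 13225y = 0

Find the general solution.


Characteristic equation: r² + 230r + 13225 = 0, i.e. (r + 115)² = 0.
Repeated root r = -115; include an x factor for the second linearly independent solution.
General solution: y = (C₁ + C₂x)e^(-115x).


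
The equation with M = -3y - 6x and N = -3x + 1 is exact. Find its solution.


Check exactness: ∂M/∂y = -3 and ∂N/∂x = -3; equal, so the equation is exact.
Integrate M with respect to x (treating y as constant): ∫M dx = -3xy - 3x^2 + h(y).
Differentiate w.r.t. y and set equal to N: the x-dependent terms already match, leaving h'(y) = 1. Integrate: h(y) = y.
So F(x,y) = -3xy - 3x^2 + y.
General solution: -3xy - 3x^2 + y = C.


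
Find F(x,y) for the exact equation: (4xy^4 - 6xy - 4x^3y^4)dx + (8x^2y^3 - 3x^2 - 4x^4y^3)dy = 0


Check exactness: ∂M/∂y = 16xy^3 - 6x - 16x^3y^3 and ∂N/∂x = 16xy^3 - 6x - 16x^3y^3; equal, so the equation is exact.
Integrate M with respect to x (treating y as constant): ∫M dx = 2x^2y^4 - 3x^2y - x^4y^4 + h(y).
Differentiate w.r.t. y and set equal to N: all terms match, so h'(y) = 0 and h is a constant absorbed into C.
General solution: 2x^2y^4 - 3x^2y - x^4y^4 = C.


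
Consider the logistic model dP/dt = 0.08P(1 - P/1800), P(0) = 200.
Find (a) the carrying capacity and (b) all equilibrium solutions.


Logistic ODE dP/dt = 0.08P(1 - P/1800) has equilibria where dP/dt = 0, i.e. P = 0 or P = 1800.
The coefficient (1 - P/K) = 0 when P = K, identifying K = 1800 as the carrying capacity.
(a) K = 1800; (b) equilibria P = 0 and P = 1800.


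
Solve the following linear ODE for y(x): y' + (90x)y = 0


P(x) = 90x ⇒ μ = e^(45x²).
Q(x) = 0 so μ y is constant: y = Ce^(-45x²).


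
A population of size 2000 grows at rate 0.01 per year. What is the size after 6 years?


The ODE dP/dt = 0.01P has solution P(t) = P(0)e^(0.01t).
Substitute P(0) = 2000 and t = 6: P(6) = 2000 e^(0.06) ≈ 2124.


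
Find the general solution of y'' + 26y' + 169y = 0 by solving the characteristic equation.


Characteristic equation: r² + 26r + 169 = 0, i.e. (r + 13)² = 0.
Repeated root r = -13; include an x factor for the second linearly independent solution.
General solution: y = (C₁ + C₂x)e^(-13x).


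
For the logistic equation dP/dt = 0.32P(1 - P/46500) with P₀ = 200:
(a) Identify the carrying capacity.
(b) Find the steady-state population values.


Logistic ODE dP/dt = 0.32P(1 - P/46500) has equilibria where dP/dt = 0, i.e. P = 0 or P = 46500.
The coefficient (1 - P/K) = 0 when P = K, identifying K = 46500 as the carrying capacity.
(a) K = 46500; (b) equilibria P = 0 and P = 46500.


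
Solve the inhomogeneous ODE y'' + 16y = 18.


Homogeneous part: r² + 16 = 0 ⇒ r = ±4i, so y_h = C₁cos(4x) + C₂sin(4x).
Try constant y_p = A; plug in: 16A = 18 ⇒ A = 9/8.
General solution: y = C₁cos(4x) + C₂sin(4x) + 9/8.


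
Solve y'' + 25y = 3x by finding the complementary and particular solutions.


Homogeneous: r² + 25 = 0 ⇒ r = ±5i, y_h = C₁cos(5x) + C₂sin(5x).
Polynomial forcing; try y_p = Ax + B. Then y_p'' + 25 y_p = 25(Ax + B) = 3x, so B = 0 and A = 3/25.
General solution: y = C₁cos(5x) + C₂sin(5x) + (3/25)x.


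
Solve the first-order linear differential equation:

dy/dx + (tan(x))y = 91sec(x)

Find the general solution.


P(x) = tan(x) ⇒ μ = e^(∫tan(x)dx) = sec(x).
(sec(x) y)' = 91sec²(x) ⇒ sec(x) y = 91tan(x) + C.
Multiply by cos(x): y = 91sin(x) + C·cos(x).


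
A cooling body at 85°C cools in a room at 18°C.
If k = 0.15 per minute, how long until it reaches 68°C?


From T(t) = T_a + (T₀ - T_a)e^(-kt), set T(t) = 68:
(68 - 18) / (85 - 18) = e^(-0.15t), so t = -ln(0.746)/0.15 ≈ 2.0 minutes.


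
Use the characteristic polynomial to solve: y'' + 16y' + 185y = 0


Characteristic equation: r² + 16r + 185 = 0.
Discriminant is negative; roots r = -8 ± 11i (complex conjugate pair).
General solution uses e^(α x)(C₁ cos(β x) + C₂ sin(β x)): y = e^(-8x)(C₁cos(11x) + C₂sin(11x)).


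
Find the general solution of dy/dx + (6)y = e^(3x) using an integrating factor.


P(x) = 6 ⇒ μ = e^(6x).
(μ y)' = e^(9x) ⇒ μ y = e^(9x)/9 + C.
Divide by μ: y = (1/9)e^(3x) + Ce^(-6x).


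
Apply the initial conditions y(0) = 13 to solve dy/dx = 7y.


General solution of y' = 7y is y = Ce^(7x).
Apply y(0) = 13: C = 13.
Particular solution: y = 13e^(7x).


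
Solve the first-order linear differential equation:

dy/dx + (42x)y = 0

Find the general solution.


P(x) = 42x ⇒ μ = e^(21x²).
Q(x) = 0 so μ y is constant: y = Ce^(-21x²).


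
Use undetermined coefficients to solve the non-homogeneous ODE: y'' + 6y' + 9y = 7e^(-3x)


Characteristic polynomial (r + 3)² = 0; repeated root r = -3.
y_h = (C₁ + C₂x)e^(-3x). Forcing matches the repeated root (resonance), so try y_p = Ax² e^(-3x).
Substitute and solve for A: 2A = 7, so A = 7/2.
General solution: y = (C₁ + C₂x + (7/2)x²)e^(-3x).


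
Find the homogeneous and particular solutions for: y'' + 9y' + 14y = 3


Characteristic roots of r² + 9r + 14 = 0 are -7, -2.
y_h = C₁e^(-7x) + C₂e^(-2x).
Constant forcing; try y_p = A. Then 14A = 3 ⇒ A = 3/14.
General solution: y = C₁e^(-7x) + C₂e^(-2x) + 3/14.


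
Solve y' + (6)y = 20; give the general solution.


P(x) = 6, Q(x) = 20; integrating factor μ = e^(6x).
(μ y)' = 20e^(6x) ⇒ μ y = (10/3)e^(6x) + C.
Divide by μ: y = 10/3 + Ce^(-6x).


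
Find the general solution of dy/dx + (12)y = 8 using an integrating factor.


P(x) = 12, Q(x) = 8; integrating factor μ = e^(12x).
(μ y)' = 8e^(12x) ⇒ μ y = (2/3)e^(12x) + C.
Divide by μ: y = 2/3 + Ce^(-12x).


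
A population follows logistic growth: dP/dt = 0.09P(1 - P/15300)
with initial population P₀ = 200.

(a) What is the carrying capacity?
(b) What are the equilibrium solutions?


Logistic ODE dP/dt = 0.09P(1 - P/15300) has equilibria where dP/dt = 0, i.e. P = 0 or P = 15300.
The coefficient (1 - P/K) = 0 when P = K, identifying K = 15300 as the carrying capacity.
(a) K = 15300; (b) equilibria P = 0 and P = 15300.


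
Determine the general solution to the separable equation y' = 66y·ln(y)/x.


Separate: dy/[y ln(y)] = 66 dx/x.
Substitute u = ln(y): du/u = 66 dx/x.
Integrate: ln|ln(y)| = 66ln|x| + C₀, hence ln(y) = C·x^66.


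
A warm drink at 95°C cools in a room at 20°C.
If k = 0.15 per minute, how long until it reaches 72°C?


From T(t) = T_a + (T₀ - T_a)e^(-kt), set T(t) = 72:
(72 - 20) / (95 - 20) = e^(-0.15t), so t = -ln(0.693)/0.15 ≈ 2.4 minutes.


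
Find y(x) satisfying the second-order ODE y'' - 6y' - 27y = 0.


Characteristic equation: r² - 6r - 27 = 0.
Factor: (r + 3)(r - 9) = 0 ⇒ r = -3, 9 (distinct real).
General solution: y = C₁e^(-3x) + C₂e^(9x).


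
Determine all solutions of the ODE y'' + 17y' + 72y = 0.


Characteristic equation: r² + 17r + 72 = 0.
Factor: (r + 9)(r + 8) = 0 ⇒ r = -9, -8 (distinct real).
General solution: y = C₁e^(-9x) + C₂e^(-8x).


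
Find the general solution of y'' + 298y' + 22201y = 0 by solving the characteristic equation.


Characteristic equation: r² + 298r + 22201 = 0, i.e. (r + 149)² = 0.
Repeated root r = -149; include an x factor for the second linearly independent solution.
General solution: y = (C₁ + C₂x)e^(-149x).


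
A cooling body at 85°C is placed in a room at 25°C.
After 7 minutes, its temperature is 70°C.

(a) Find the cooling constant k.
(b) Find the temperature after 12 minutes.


Newton's law: T(t) = T_a + (T₀ - T_a)e^(-kt).
(a) Use T(7) = 70: (70 - 25)/(85 - 25) = e^(-k·7), so k = -ln(0.750)/7 ≈ 0.0411.
(b) Apply k to t = 12: T(12) = 25 + (60)e^(-0.493) ≈ 61.6°C.


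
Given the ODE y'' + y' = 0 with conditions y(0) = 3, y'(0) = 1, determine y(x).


Characteristic roots of r² + r = 0 are -1, 0.
General solution y = c₁ e^(-x) + c₂.
Apply y(0) = 3: c₁ + c₂ = 3. Apply y'(0) = 1: -1 c₁ + 0 c₂ = 1.
Solve: c₁ = -1, c₂ = 4.
Particular solution: y = -e^(-x) + 4.


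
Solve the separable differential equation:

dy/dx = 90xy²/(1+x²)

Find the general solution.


Separate: dy/y² = 90x/(1+x²) dx.
Integrate LHS: ∫ dy/y² = -1/y.
Integrate RHS via u = 1+x²: 45ln(1+x²) + C.
Result: -1/y = 45ln(1+x²) + C.


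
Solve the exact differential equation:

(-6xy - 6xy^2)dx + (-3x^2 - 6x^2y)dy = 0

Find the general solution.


Check exactness: ∂M/∂y = -6x - 12xy and ∂N/∂x = -6x - 12xy; equal, so the equation is exact.
Integrate M with respect to x (treating y as constant): ∫M dx = -3x^2y - 3x^2y^2 + h(y).
Differentiate w.r.t. y and set equal to N: all terms match, so h'(y) = 0 and h is a constant absorbed into C.
General solution: -3x^2y - 3x^2y^2 = C.


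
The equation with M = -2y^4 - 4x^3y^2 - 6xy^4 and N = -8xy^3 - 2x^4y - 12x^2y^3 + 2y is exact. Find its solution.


Check exactness: ∂M/∂y = -8y^3 - 8x^3y - 24xy^3 and ∂N/∂x = -8y^3 - 8x^3y - 24xy^3; equal, so the equation is exact.
Integrate M with respect to x (treating y as constant): ∫M dx = -2xy^4 - x^4y^2 - 3x^2y^4 + h(y).
Differentiate w.r.t. y and set equal to N: the x-dependent terms already match, leaving h'(y) = 2y. Integrate: h(y) = y^2.
So F(x,y) = -2xy^4 - x^4y^2 - 3x^2y^4 + y^2.
General solution: -2xy^4 - x^4y^2 - 3x^2y^4 + y^2 = C.


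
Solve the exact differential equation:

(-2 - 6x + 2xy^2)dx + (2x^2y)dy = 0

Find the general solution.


Check exactness: ∂M/∂y = 4xy and ∂N/∂x = 4xy; equal, so the equation is exact.
Integrate M with respect to x (treating y as constant): ∫M dx = -2x - 3x^2 + x^2y^2 + h(y).
Differentiate w.r.t. y and set equal to N: all terms match, so h'(y) = 0 and h is a constant absorbed into C.
General solution: -2x - 3x^2 + x^2y^2 = C.


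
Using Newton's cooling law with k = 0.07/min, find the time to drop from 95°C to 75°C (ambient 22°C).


From T(t) = T_a + (T₀ - T_a)e^(-kt), set T(t) = 75:
(75 - 22) / (95 - 22) = e^(-0.07t), so t = -ln(0.726)/0.07 ≈ 4.6 minutes.


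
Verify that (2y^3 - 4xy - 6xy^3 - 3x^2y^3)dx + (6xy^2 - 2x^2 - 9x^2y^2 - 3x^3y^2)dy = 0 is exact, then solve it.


Check exactness: ∂M/∂y = 6y^2 - 4x - 18xy^2 - 9x^2y^2 and ∂N/∂x = 6y^2 - 4x - 18xy^2 - 9x^2y^2; equal, so the equation is exact.
Integrate M with respect to x (treating y as constant): ∫M dx = 2xy^3 - 2x^2y - 3x^2y^3 - x^3y^3 + h(y).
Differentiate w.r.t. y and set equal to N: all terms match, so h'(y) = 0 and h is a constant absorbed into C.
General solution: 2xy^3 - 2x^2y - 3x^2y^3 - x^3y^3 = C.
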